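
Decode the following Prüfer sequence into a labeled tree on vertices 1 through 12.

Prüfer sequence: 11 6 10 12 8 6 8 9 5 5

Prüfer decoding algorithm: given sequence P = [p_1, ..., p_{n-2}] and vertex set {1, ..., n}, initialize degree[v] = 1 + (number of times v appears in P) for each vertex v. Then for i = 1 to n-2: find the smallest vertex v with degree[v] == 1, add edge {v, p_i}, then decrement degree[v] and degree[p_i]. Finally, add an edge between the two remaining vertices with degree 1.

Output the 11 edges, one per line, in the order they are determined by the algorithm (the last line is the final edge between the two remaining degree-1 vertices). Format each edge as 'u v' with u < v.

Initial degrees: {1:1, 2:1, 3:1, 4:1, 5:3, 6:3, 7:1, 8:3, 9:2, 10:2, 11:2, 12:2}
Step 1: smallest deg-1 vertex = 1, p_1 = 11. Add edge {1,11}. Now deg[1]=0, deg[11]=1.
Step 2: smallest deg-1 vertex = 2, p_2 = 6. Add edge {2,6}. Now deg[2]=0, deg[6]=2.
Step 3: smallest deg-1 vertex = 3, p_3 = 10. Add edge {3,10}. Now deg[3]=0, deg[10]=1.
Step 4: smallest deg-1 vertex = 4, p_4 = 12. Add edge {4,12}. Now deg[4]=0, deg[12]=1.
Step 5: smallest deg-1 vertex = 7, p_5 = 8. Add edge {7,8}. Now deg[7]=0, deg[8]=2.
Step 6: smallest deg-1 vertex = 10, p_6 = 6. Add edge {6,10}. Now deg[10]=0, deg[6]=1.
Step 7: smallest deg-1 vertex = 6, p_7 = 8. Add edge {6,8}. Now deg[6]=0, deg[8]=1.
Step 8: smallest deg-1 vertex = 8, p_8 = 9. Add edge {8,9}. Now deg[8]=0, deg[9]=1.
Step 9: smallest deg-1 vertex = 9, p_9 = 5. Add edge {5,9}. Now deg[9]=0, deg[5]=2.
Step 10: smallest deg-1 vertex = 11, p_10 = 5. Add edge {5,11}. Now deg[11]=0, deg[5]=1.
Final: two remaining deg-1 vertices are 5, 12. Add edge {5,12}.

Answer: 1 11
2 6
3 10
4 12
7 8
6 10
6 8
8 9
5 9
5 11
5 12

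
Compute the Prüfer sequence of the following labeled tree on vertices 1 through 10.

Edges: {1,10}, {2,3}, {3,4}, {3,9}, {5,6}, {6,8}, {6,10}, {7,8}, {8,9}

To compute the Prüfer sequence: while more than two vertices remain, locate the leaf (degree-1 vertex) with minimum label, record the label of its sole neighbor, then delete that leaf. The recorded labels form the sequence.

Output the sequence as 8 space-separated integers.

Step 1: leaves = {1,2,4,5,7}. Remove smallest leaf 1, emit neighbor 10.
Step 2: leaves = {2,4,5,7,10}. Remove smallest leaf 2, emit neighbor 3.
Step 3: leaves = {4,5,7,10}. Remove smallest leaf 4, emit neighbor 3.
Step 4: leaves = {3,5,7,10}. Remove smallest leaf 3, emit neighbor 9.
Step 5: leaves = {5,7,9,10}. Remove smallest leaf 5, emit neighbor 6.
Step 6: leaves = {7,9,10}. Remove smallest leaf 7, emit neighbor 8.
Step 7: leaves = {9,10}. Remove smallest leaf 9, emit neighbor 8.
Step 8: leaves = {8,10}. Remove smallest leaf 8, emit neighbor 6.
Done: 2 vertices remain (6, 10). Sequence = [10 3 3 9 6 8 8 6]

Answer: 10 3 3 9 6 8 8 6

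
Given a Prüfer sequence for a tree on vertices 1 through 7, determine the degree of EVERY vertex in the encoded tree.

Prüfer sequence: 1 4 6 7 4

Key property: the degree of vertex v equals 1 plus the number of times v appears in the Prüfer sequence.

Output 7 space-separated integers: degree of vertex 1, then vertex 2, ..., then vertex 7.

Answer: 2 1 1 3 1 2 2

Derivation:
p_1 = 1: count[1] becomes 1
p_2 = 4: count[4] becomes 1
p_3 = 6: count[6] becomes 1
p_4 = 7: count[7] becomes 1
p_5 = 4: count[4] becomes 2
Degrees (1 + count): deg[1]=1+1=2, deg[2]=1+0=1, deg[3]=1+0=1, deg[4]=1+2=3, deg[5]=1+0=1, deg[6]=1+1=2, deg[7]=1+1=2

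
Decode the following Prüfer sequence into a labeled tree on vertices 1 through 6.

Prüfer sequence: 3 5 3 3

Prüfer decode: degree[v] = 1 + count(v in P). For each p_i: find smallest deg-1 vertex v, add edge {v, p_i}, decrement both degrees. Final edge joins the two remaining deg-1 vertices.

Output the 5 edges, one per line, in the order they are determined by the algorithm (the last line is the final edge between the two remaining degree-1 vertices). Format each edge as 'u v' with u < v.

Initial degrees: {1:1, 2:1, 3:4, 4:1, 5:2, 6:1}
Step 1: smallest deg-1 vertex = 1, p_1 = 3. Add edge {1,3}. Now deg[1]=0, deg[3]=3.
Step 2: smallest deg-1 vertex = 2, p_2 = 5. Add edge {2,5}. Now deg[2]=0, deg[5]=1.
Step 3: smallest deg-1 vertex = 4, p_3 = 3. Add edge {3,4}. Now deg[4]=0, deg[3]=2.
Step 4: smallest deg-1 vertex = 5, p_4 = 3. Add edge {3,5}. Now deg[5]=0, deg[3]=1.
Final: two remaining deg-1 vertices are 3, 6. Add edge {3,6}.

Answer: 1 3
2 5
3 4
3 5
3 6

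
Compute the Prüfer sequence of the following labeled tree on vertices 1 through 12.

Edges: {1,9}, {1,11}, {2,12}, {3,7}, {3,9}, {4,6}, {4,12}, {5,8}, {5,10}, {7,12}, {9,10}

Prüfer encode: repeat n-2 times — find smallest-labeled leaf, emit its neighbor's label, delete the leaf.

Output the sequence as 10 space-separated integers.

Step 1: leaves = {2,6,8,11}. Remove smallest leaf 2, emit neighbor 12.
Step 2: leaves = {6,8,11}. Remove smallest leaf 6, emit neighbor 4.
Step 3: leaves = {4,8,11}. Remove smallest leaf 4, emit neighbor 12.
Step 4: leaves = {8,11,12}. Remove smallest leaf 8, emit neighbor 5.
Step 5: leaves = {5,11,12}. Remove smallest leaf 5, emit neighbor 10.
Step 6: leaves = {10,11,12}. Remove smallest leaf 10, emit neighbor 9.
Step 7: leaves = {11,12}. Remove smallest leaf 11, emit neighbor 1.
Step 8: leaves = {1,12}. Remove smallest leaf 1, emit neighbor 9.
Step 9: leaves = {9,12}. Remove smallest leaf 9, emit neighbor 3.
Step 10: leaves = {3,12}. Remove smallest leaf 3, emit neighbor 7.
Done: 2 vertices remain (7, 12). Sequence = [12 4 12 5 10 9 1 9 3 7]

Answer: 12 4 12 5 10 9 1 9 3 7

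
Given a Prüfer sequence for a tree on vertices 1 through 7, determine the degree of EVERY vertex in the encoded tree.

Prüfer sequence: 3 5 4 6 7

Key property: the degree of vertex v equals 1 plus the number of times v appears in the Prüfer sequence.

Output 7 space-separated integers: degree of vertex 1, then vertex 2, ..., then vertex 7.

p_1 = 3: count[3] becomes 1
p_2 = 5: count[5] becomes 1
p_3 = 4: count[4] becomes 1
p_4 = 6: count[6] becomes 1
p_5 = 7: count[7] becomes 1
Degrees (1 + count): deg[1]=1+0=1, deg[2]=1+0=1, deg[3]=1+1=2, deg[4]=1+1=2, deg[5]=1+1=2, deg[6]=1+1=2, deg[7]=1+1=2

Answer: 1 1 2 2 2 2 2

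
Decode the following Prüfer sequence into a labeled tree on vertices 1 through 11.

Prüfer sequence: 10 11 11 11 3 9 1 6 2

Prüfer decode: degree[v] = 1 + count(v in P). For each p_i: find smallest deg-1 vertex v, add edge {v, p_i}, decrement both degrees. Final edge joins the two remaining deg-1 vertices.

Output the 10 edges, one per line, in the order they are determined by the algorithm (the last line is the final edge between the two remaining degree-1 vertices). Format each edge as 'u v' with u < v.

Initial degrees: {1:2, 2:2, 3:2, 4:1, 5:1, 6:2, 7:1, 8:1, 9:2, 10:2, 11:4}
Step 1: smallest deg-1 vertex = 4, p_1 = 10. Add edge {4,10}. Now deg[4]=0, deg[10]=1.
Step 2: smallest deg-1 vertex = 5, p_2 = 11. Add edge {5,11}. Now deg[5]=0, deg[11]=3.
Step 3: smallest deg-1 vertex = 7, p_3 = 11. Add edge {7,11}. Now deg[7]=0, deg[11]=2.
Step 4: smallest deg-1 vertex = 8, p_4 = 11. Add edge {8,11}. Now deg[8]=0, deg[11]=1.
Step 5: smallest deg-1 vertex = 10, p_5 = 3. Add edge {3,10}. Now deg[10]=0, deg[3]=1.
Step 6: smallest deg-1 vertex = 3, p_6 = 9. Add edge {3,9}. Now deg[3]=0, deg[9]=1.
Step 7: smallest deg-1 vertex = 9, p_7 = 1. Add edge {1,9}. Now deg[9]=0, deg[1]=1.
Step 8: smallest deg-1 vertex = 1, p_8 = 6. Add edge {1,6}. Now deg[1]=0, deg[6]=1.
Step 9: smallest deg-1 vertex = 6, p_9 = 2. Add edge {2,6}. Now deg[6]=0, deg[2]=1.
Final: two remaining deg-1 vertices are 2, 11. Add edge {2,11}.

Answer: 4 10
5 11
7 11
8 11
3 10
3 9
1 9
1 6
2 6
2 11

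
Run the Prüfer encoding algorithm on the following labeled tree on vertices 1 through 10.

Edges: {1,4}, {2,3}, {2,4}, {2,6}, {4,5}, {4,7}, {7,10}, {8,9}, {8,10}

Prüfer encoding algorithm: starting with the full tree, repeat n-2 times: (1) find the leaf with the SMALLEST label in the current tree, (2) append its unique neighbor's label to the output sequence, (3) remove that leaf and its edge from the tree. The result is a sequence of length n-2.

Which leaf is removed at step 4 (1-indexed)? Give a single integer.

Step 1: current leaves = {1,3,5,6,9}. Remove leaf 1 (neighbor: 4).
Step 2: current leaves = {3,5,6,9}. Remove leaf 3 (neighbor: 2).
Step 3: current leaves = {5,6,9}. Remove leaf 5 (neighbor: 4).
Step 4: current leaves = {6,9}. Remove leaf 6 (neighbor: 2).

Answer: 6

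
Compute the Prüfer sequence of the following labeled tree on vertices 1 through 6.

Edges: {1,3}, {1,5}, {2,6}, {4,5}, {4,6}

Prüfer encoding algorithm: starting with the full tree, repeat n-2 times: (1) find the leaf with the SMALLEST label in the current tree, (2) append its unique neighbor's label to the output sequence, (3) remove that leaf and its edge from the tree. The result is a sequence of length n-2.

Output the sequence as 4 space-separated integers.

Step 1: leaves = {2,3}. Remove smallest leaf 2, emit neighbor 6.
Step 2: leaves = {3,6}. Remove smallest leaf 3, emit neighbor 1.
Step 3: leaves = {1,6}. Remove smallest leaf 1, emit neighbor 5.
Step 4: leaves = {5,6}. Remove smallest leaf 5, emit neighbor 4.
Done: 2 vertices remain (4, 6). Sequence = [6 1 5 4]

Answer: 6 1 5 4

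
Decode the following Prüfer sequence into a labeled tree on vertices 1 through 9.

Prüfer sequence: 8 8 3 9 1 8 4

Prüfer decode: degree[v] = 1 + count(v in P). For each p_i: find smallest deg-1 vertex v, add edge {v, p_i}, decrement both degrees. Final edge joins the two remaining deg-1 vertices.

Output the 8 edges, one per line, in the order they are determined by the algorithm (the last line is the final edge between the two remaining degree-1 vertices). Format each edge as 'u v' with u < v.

Answer: 2 8
5 8
3 6
3 9
1 7
1 8
4 8
4 9

Derivation:
Initial degrees: {1:2, 2:1, 3:2, 4:2, 5:1, 6:1, 7:1, 8:4, 9:2}
Step 1: smallest deg-1 vertex = 2, p_1 = 8. Add edge {2,8}. Now deg[2]=0, deg[8]=3.
Step 2: smallest deg-1 vertex = 5, p_2 = 8. Add edge {5,8}. Now deg[5]=0, deg[8]=2.
Step 3: smallest deg-1 vertex = 6, p_3 = 3. Add edge {3,6}. Now deg[6]=0, deg[3]=1.
Step 4: smallest deg-1 vertex = 3, p_4 = 9. Add edge {3,9}. Now deg[3]=0, deg[9]=1.
Step 5: smallest deg-1 vertex = 7, p_5 = 1. Add edge {1,7}. Now deg[7]=0, deg[1]=1.
Step 6: smallest deg-1 vertex = 1, p_6 = 8. Add edge {1,8}. Now deg[1]=0, deg[8]=1.
Step 7: smallest deg-1 vertex = 8, p_7 = 4. Add edge {4,8}. Now deg[8]=0, deg[4]=1.
Final: two remaining deg-1 vertices are 4, 9. Add edge {4,9}.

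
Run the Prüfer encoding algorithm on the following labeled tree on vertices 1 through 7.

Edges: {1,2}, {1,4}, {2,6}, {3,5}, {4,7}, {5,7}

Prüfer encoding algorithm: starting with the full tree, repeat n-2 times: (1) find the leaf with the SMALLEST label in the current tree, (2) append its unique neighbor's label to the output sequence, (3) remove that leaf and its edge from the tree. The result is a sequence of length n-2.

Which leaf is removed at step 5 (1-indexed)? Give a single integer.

Answer: 1

Derivation:
Step 1: current leaves = {3,6}. Remove leaf 3 (neighbor: 5).
Step 2: current leaves = {5,6}. Remove leaf 5 (neighbor: 7).
Step 3: current leaves = {6,7}. Remove leaf 6 (neighbor: 2).
Step 4: current leaves = {2,7}. Remove leaf 2 (neighbor: 1).
Step 5: current leaves = {1,7}. Remove leaf 1 (neighbor: 4).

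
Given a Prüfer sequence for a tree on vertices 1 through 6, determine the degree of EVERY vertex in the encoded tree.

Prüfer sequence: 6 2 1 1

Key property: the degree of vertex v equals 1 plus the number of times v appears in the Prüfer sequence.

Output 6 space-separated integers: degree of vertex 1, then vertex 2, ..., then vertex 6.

Answer: 3 2 1 1 1 2

Derivation:
p_1 = 6: count[6] becomes 1
p_2 = 2: count[2] becomes 1
p_3 = 1: count[1] becomes 1
p_4 = 1: count[1] becomes 2
Degrees (1 + count): deg[1]=1+2=3, deg[2]=1+1=2, deg[3]=1+0=1, deg[4]=1+0=1, deg[5]=1+0=1, deg[6]=1+1=2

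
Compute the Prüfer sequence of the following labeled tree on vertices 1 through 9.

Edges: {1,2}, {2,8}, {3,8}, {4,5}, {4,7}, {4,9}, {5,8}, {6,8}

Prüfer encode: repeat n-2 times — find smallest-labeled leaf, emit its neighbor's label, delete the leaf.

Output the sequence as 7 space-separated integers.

Step 1: leaves = {1,3,6,7,9}. Remove smallest leaf 1, emit neighbor 2.
Step 2: leaves = {2,3,6,7,9}. Remove smallest leaf 2, emit neighbor 8.
Step 3: leaves = {3,6,7,9}. Remove smallest leaf 3, emit neighbor 8.
Step 4: leaves = {6,7,9}. Remove smallest leaf 6, emit neighbor 8.
Step 5: leaves = {7,8,9}. Remove smallest leaf 7, emit neighbor 4.
Step 6: leaves = {8,9}. Remove smallest leaf 8, emit neighbor 5.
Step 7: leaves = {5,9}. Remove smallest leaf 5, emit neighbor 4.
Done: 2 vertices remain (4, 9). Sequence = [2 8 8 8 4 5 4]

Answer: 2 8 8 8 4 5 4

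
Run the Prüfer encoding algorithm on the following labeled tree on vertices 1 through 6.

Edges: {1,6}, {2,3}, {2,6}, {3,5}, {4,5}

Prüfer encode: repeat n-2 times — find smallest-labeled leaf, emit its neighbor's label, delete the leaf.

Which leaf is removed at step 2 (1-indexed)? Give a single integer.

Step 1: current leaves = {1,4}. Remove leaf 1 (neighbor: 6).
Step 2: current leaves = {4,6}. Remove leaf 4 (neighbor: 5).

Answer: 4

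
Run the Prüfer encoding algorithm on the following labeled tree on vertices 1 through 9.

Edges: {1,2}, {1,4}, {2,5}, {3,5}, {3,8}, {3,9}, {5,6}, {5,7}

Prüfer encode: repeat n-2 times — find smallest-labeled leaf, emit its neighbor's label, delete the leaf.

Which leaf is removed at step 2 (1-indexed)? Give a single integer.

Answer: 1

Derivation:
Step 1: current leaves = {4,6,7,8,9}. Remove leaf 4 (neighbor: 1).
Step 2: current leaves = {1,6,7,8,9}. Remove leaf 1 (neighbor: 2).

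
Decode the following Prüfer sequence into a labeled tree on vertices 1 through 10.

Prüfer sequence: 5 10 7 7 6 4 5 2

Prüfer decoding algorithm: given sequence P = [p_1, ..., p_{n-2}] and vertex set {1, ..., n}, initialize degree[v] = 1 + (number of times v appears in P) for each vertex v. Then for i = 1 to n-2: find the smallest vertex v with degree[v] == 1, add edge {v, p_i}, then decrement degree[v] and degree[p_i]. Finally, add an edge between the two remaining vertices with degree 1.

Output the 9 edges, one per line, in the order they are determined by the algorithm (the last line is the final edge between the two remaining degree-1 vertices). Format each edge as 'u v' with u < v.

Answer: 1 5
3 10
7 8
7 9
6 7
4 6
4 5
2 5
2 10

Derivation:
Initial degrees: {1:1, 2:2, 3:1, 4:2, 5:3, 6:2, 7:3, 8:1, 9:1, 10:2}
Step 1: smallest deg-1 vertex = 1, p_1 = 5. Add edge {1,5}. Now deg[1]=0, deg[5]=2.
Step 2: smallest deg-1 vertex = 3, p_2 = 10. Add edge {3,10}. Now deg[3]=0, deg[10]=1.
Step 3: smallest deg-1 vertex = 8, p_3 = 7. Add edge {7,8}. Now deg[8]=0, deg[7]=2.
Step 4: smallest deg-1 vertex = 9, p_4 = 7. Add edge {7,9}. Now deg[9]=0, deg[7]=1.
Step 5: smallest deg-1 vertex = 7, p_5 = 6. Add edge {6,7}. Now deg[7]=0, deg[6]=1.
Step 6: smallest deg-1 vertex = 6, p_6 = 4. Add edge {4,6}. Now deg[6]=0, deg[4]=1.
Step 7: smallest deg-1 vertex = 4, p_7 = 5. Add edge {4,5}. Now deg[4]=0, deg[5]=1.
Step 8: smallest deg-1 vertex = 5, p_8 = 2. Add edge {2,5}. Now deg[5]=0, deg[2]=1.
Final: two remaining deg-1 vertices are 2, 10. Add edge {2,10}.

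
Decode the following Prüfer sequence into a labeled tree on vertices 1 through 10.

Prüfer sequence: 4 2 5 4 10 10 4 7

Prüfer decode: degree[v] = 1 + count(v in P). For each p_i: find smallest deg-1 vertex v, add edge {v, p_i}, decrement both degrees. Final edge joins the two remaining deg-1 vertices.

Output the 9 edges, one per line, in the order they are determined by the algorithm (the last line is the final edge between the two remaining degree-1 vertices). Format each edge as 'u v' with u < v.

Initial degrees: {1:1, 2:2, 3:1, 4:4, 5:2, 6:1, 7:2, 8:1, 9:1, 10:3}
Step 1: smallest deg-1 vertex = 1, p_1 = 4. Add edge {1,4}. Now deg[1]=0, deg[4]=3.
Step 2: smallest deg-1 vertex = 3, p_2 = 2. Add edge {2,3}. Now deg[3]=0, deg[2]=1.
Step 3: smallest deg-1 vertex = 2, p_3 = 5. Add edge {2,5}. Now deg[2]=0, deg[5]=1.
Step 4: smallest deg-1 vertex = 5, p_4 = 4. Add edge {4,5}. Now deg[5]=0, deg[4]=2.
Step 5: smallest deg-1 vertex = 6, p_5 = 10. Add edge {6,10}. Now deg[6]=0, deg[10]=2.
Step 6: smallest deg-1 vertex = 8, p_6 = 10. Add edge {8,10}. Now deg[8]=0, deg[10]=1.
Step 7: smallest deg-1 vertex = 9, p_7 = 4. Add edge {4,9}. Now deg[9]=0, deg[4]=1.
Step 8: smallest deg-1 vertex = 4, p_8 = 7. Add edge {4,7}. Now deg[4]=0, deg[7]=1.
Final: two remaining deg-1 vertices are 7, 10. Add edge {7,10}.

Answer: 1 4
2 3
2 5
4 5
6 10
8 10
4 9
4 7
7 10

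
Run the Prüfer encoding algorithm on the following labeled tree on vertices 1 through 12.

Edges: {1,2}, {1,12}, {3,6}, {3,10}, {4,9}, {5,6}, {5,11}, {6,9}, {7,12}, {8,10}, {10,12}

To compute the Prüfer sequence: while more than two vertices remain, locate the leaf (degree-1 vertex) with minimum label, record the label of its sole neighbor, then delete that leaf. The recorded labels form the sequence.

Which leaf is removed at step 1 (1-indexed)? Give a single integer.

Step 1: current leaves = {2,4,7,8,11}. Remove leaf 2 (neighbor: 1).

Answer: 2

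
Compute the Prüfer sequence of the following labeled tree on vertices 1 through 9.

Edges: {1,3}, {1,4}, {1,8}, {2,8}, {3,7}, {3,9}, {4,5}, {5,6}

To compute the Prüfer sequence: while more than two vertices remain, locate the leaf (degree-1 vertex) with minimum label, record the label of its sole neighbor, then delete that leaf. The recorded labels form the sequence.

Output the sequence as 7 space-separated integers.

Answer: 8 5 4 1 3 1 3

Derivation:
Step 1: leaves = {2,6,7,9}. Remove smallest leaf 2, emit neighbor 8.
Step 2: leaves = {6,7,8,9}. Remove smallest leaf 6, emit neighbor 5.
Step 3: leaves = {5,7,8,9}. Remove smallest leaf 5, emit neighbor 4.
Step 4: leaves = {4,7,8,9}. Remove smallest leaf 4, emit neighbor 1.
Step 5: leaves = {7,8,9}. Remove smallest leaf 7, emit neighbor 3.
Step 6: leaves = {8,9}. Remove smallest leaf 8, emit neighbor 1.
Step 7: leaves = {1,9}. Remove smallest leaf 1, emit neighbor 3.
Done: 2 vertices remain (3, 9). Sequence = [8 5 4 1 3 1 3]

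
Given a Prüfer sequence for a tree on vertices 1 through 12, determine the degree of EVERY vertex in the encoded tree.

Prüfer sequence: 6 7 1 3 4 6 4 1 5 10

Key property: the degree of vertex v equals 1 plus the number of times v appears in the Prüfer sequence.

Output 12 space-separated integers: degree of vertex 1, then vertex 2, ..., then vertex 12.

Answer: 3 1 2 3 2 3 2 1 1 2 1 1

Derivation:
p_1 = 6: count[6] becomes 1
p_2 = 7: count[7] becomes 1
p_3 = 1: count[1] becomes 1
p_4 = 3: count[3] becomes 1
p_5 = 4: count[4] becomes 1
p_6 = 6: count[6] becomes 2
p_7 = 4: count[4] becomes 2
p_8 = 1: count[1] becomes 2
p_9 = 5: count[5] becomes 1
p_10 = 10: count[10] becomes 1
Degrees (1 + count): deg[1]=1+2=3, deg[2]=1+0=1, deg[3]=1+1=2, deg[4]=1+2=3, deg[5]=1+1=2, deg[6]=1+2=3, deg[7]=1+1=2, deg[8]=1+0=1, deg[9]=1+0=1, deg[10]=1+1=2, deg[11]=1+0=1, deg[12]=1+0=1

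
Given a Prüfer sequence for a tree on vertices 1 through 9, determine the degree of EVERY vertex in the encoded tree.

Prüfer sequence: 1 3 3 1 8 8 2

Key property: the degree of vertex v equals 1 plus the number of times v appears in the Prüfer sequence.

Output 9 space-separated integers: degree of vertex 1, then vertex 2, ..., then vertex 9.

Answer: 3 2 3 1 1 1 1 3 1

Derivation:
p_1 = 1: count[1] becomes 1
p_2 = 3: count[3] becomes 1
p_3 = 3: count[3] becomes 2
p_4 = 1: count[1] becomes 2
p_5 = 8: count[8] becomes 1
p_6 = 8: count[8] becomes 2
p_7 = 2: count[2] becomes 1
Degrees (1 + count): deg[1]=1+2=3, deg[2]=1+1=2, deg[3]=1+2=3, deg[4]=1+0=1, deg[5]=1+0=1, deg[6]=1+0=1, deg[7]=1+0=1, deg[8]=1+2=3, deg[9]=1+0=1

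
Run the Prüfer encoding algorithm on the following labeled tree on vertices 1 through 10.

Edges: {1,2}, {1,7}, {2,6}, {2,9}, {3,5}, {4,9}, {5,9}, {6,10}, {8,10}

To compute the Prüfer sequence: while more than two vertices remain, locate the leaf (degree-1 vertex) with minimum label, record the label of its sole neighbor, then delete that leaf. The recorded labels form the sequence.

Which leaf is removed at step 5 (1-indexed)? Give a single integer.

Step 1: current leaves = {3,4,7,8}. Remove leaf 3 (neighbor: 5).
Step 2: current leaves = {4,5,7,8}. Remove leaf 4 (neighbor: 9).
Step 3: current leaves = {5,7,8}. Remove leaf 5 (neighbor: 9).
Step 4: current leaves = {7,8,9}. Remove leaf 7 (neighbor: 1).
Step 5: current leaves = {1,8,9}. Remove leaf 1 (neighbor: 2).

Answer: 1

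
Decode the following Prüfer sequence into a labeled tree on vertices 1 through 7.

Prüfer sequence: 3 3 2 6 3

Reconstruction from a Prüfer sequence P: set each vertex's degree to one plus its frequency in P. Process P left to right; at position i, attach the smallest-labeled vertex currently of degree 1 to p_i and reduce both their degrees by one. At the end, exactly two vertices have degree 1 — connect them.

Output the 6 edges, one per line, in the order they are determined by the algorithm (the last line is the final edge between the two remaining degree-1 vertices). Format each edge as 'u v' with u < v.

Answer: 1 3
3 4
2 5
2 6
3 6
3 7

Derivation:
Initial degrees: {1:1, 2:2, 3:4, 4:1, 5:1, 6:2, 7:1}
Step 1: smallest deg-1 vertex = 1, p_1 = 3. Add edge {1,3}. Now deg[1]=0, deg[3]=3.
Step 2: smallest deg-1 vertex = 4, p_2 = 3. Add edge {3,4}. Now deg[4]=0, deg[3]=2.
Step 3: smallest deg-1 vertex = 5, p_3 = 2. Add edge {2,5}. Now deg[5]=0, deg[2]=1.
Step 4: smallest deg-1 vertex = 2, p_4 = 6. Add edge {2,6}. Now deg[2]=0, deg[6]=1.
Step 5: smallest deg-1 vertex = 6, p_5 = 3. Add edge {3,6}. Now deg[6]=0, deg[3]=1.
Final: two remaining deg-1 vertices are 3, 7. Add edge {3,7}.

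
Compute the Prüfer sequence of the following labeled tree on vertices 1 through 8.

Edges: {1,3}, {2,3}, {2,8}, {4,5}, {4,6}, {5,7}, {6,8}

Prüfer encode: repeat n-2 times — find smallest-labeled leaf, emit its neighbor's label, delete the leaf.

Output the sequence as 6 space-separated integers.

Step 1: leaves = {1,7}. Remove smallest leaf 1, emit neighbor 3.
Step 2: leaves = {3,7}. Remove smallest leaf 3, emit neighbor 2.
Step 3: leaves = {2,7}. Remove smallest leaf 2, emit neighbor 8.
Step 4: leaves = {7,8}. Remove smallest leaf 7, emit neighbor 5.
Step 5: leaves = {5,8}. Remove smallest leaf 5, emit neighbor 4.
Step 6: leaves = {4,8}. Remove smallest leaf 4, emit neighbor 6.
Done: 2 vertices remain (6, 8). Sequence = [3 2 8 5 4 6]

Answer: 3 2 8 5 4 6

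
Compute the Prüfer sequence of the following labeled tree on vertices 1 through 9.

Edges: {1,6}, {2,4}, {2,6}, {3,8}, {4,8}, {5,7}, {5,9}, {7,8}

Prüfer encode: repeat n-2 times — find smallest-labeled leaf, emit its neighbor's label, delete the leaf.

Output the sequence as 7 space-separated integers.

Step 1: leaves = {1,3,9}. Remove smallest leaf 1, emit neighbor 6.
Step 2: leaves = {3,6,9}. Remove smallest leaf 3, emit neighbor 8.
Step 3: leaves = {6,9}. Remove smallest leaf 6, emit neighbor 2.
Step 4: leaves = {2,9}. Remove smallest leaf 2, emit neighbor 4.
Step 5: leaves = {4,9}. Remove smallest leaf 4, emit neighbor 8.
Step 6: leaves = {8,9}. Remove smallest leaf 8, emit neighbor 7.
Step 7: leaves = {7,9}. Remove smallest leaf 7, emit neighbor 5.
Done: 2 vertices remain (5, 9). Sequence = [6 8 2 4 8 7 5]

Answer: 6 8 2 4 8 7 5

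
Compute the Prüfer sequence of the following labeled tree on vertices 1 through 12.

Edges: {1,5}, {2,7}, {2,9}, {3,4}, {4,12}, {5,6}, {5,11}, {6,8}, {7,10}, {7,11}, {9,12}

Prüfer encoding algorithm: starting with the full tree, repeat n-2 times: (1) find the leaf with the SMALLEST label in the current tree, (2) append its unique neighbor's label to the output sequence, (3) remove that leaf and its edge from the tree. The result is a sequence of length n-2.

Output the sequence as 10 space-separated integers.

Answer: 5 4 12 6 5 11 7 7 2 9

Derivation:
Step 1: leaves = {1,3,8,10}. Remove smallest leaf 1, emit neighbor 5.
Step 2: leaves = {3,8,10}. Remove smallest leaf 3, emit neighbor 4.
Step 3: leaves = {4,8,10}. Remove smallest leaf 4, emit neighbor 12.
Step 4: leaves = {8,10,12}. Remove smallest leaf 8, emit neighbor 6.
Step 5: leaves = {6,10,12}. Remove smallest leaf 6, emit neighbor 5.
Step 6: leaves = {5,10,12}. Remove smallest leaf 5, emit neighbor 11.
Step 7: leaves = {10,11,12}. Remove smallest leaf 10, emit neighbor 7.
Step 8: leaves = {11,12}. Remove smallest leaf 11, emit neighbor 7.
Step 9: leaves = {7,12}. Remove smallest leaf 7, emit neighbor 2.
Step 10: leaves = {2,12}. Remove smallest leaf 2, emit neighbor 9.
Done: 2 vertices remain (9, 12). Sequence = [5 4 12 6 5 11 7 7 2 9]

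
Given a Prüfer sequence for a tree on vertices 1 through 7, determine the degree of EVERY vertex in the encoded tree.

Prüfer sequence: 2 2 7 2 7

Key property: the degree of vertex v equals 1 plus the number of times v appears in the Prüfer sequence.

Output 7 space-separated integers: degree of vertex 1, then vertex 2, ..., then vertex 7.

p_1 = 2: count[2] becomes 1
p_2 = 2: count[2] becomes 2
p_3 = 7: count[7] becomes 1
p_4 = 2: count[2] becomes 3
p_5 = 7: count[7] becomes 2
Degrees (1 + count): deg[1]=1+0=1, deg[2]=1+3=4, deg[3]=1+0=1, deg[4]=1+0=1, deg[5]=1+0=1, deg[6]=1+0=1, deg[7]=1+2=3

Answer: 1 4 1 1 1 1 3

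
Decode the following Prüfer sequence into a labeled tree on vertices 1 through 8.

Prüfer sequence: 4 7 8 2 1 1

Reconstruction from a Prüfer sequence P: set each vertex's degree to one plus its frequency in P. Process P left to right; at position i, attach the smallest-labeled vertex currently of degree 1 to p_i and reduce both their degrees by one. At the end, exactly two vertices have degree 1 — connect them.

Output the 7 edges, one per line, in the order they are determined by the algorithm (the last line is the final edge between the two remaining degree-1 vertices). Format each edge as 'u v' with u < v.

Answer: 3 4
4 7
5 8
2 6
1 2
1 7
1 8

Derivation:
Initial degrees: {1:3, 2:2, 3:1, 4:2, 5:1, 6:1, 7:2, 8:2}
Step 1: smallest deg-1 vertex = 3, p_1 = 4. Add edge {3,4}. Now deg[3]=0, deg[4]=1.
Step 2: smallest deg-1 vertex = 4, p_2 = 7. Add edge {4,7}. Now deg[4]=0, deg[7]=1.
Step 3: smallest deg-1 vertex = 5, p_3 = 8. Add edge {5,8}. Now deg[5]=0, deg[8]=1.
Step 4: smallest deg-1 vertex = 6, p_4 = 2. Add edge {2,6}. Now deg[6]=0, deg[2]=1.
Step 5: smallest deg-1 vertex = 2, p_5 = 1. Add edge {1,2}. Now deg[2]=0, deg[1]=2.
Step 6: smallest deg-1 vertex = 7, p_6 = 1. Add edge {1,7}. Now deg[7]=0, deg[1]=1.
Final: two remaining deg-1 vertices are 1, 8. Add edge {1,8}.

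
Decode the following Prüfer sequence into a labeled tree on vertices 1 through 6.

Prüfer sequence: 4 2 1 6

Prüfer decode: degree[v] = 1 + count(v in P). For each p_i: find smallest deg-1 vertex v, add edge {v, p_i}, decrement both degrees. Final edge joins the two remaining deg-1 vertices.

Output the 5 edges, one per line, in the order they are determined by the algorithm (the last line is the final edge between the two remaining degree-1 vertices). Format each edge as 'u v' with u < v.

Answer: 3 4
2 4
1 2
1 6
5 6

Derivation:
Initial degrees: {1:2, 2:2, 3:1, 4:2, 5:1, 6:2}
Step 1: smallest deg-1 vertex = 3, p_1 = 4. Add edge {3,4}. Now deg[3]=0, deg[4]=1.
Step 2: smallest deg-1 vertex = 4, p_2 = 2. Add edge {2,4}. Now deg[4]=0, deg[2]=1.
Step 3: smallest deg-1 vertex = 2, p_3 = 1. Add edge {1,2}. Now deg[2]=0, deg[1]=1.
Step 4: smallest deg-1 vertex = 1, p_4 = 6. Add edge {1,6}. Now deg[1]=0, deg[6]=1.
Final: two remaining deg-1 vertices are 5, 6. Add edge {5,6}.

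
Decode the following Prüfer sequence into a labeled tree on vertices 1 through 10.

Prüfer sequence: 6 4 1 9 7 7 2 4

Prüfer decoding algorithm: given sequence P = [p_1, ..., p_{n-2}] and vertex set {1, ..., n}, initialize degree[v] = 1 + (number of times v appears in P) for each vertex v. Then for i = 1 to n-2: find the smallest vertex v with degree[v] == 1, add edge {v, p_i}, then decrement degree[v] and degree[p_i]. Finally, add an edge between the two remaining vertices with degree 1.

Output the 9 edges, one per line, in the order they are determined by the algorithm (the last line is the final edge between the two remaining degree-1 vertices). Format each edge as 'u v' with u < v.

Answer: 3 6
4 5
1 6
1 9
7 8
7 9
2 7
2 4
4 10

Derivation:
Initial degrees: {1:2, 2:2, 3:1, 4:3, 5:1, 6:2, 7:3, 8:1, 9:2, 10:1}
Step 1: smallest deg-1 vertex = 3, p_1 = 6. Add edge {3,6}. Now deg[3]=0, deg[6]=1.
Step 2: smallest deg-1 vertex = 5, p_2 = 4. Add edge {4,5}. Now deg[5]=0, deg[4]=2.
Step 3: smallest deg-1 vertex = 6, p_3 = 1. Add edge {1,6}. Now deg[6]=0, deg[1]=1.
Step 4: smallest deg-1 vertex = 1, p_4 = 9. Add edge {1,9}. Now deg[1]=0, deg[9]=1.
Step 5: smallest deg-1 vertex = 8, p_5 = 7. Add edge {7,8}. Now deg[8]=0, deg[7]=2.
Step 6: smallest deg-1 vertex = 9, p_6 = 7. Add edge {7,9}. Now deg[9]=0, deg[7]=1.
Step 7: smallest deg-1 vertex = 7, p_7 = 2. Add edge {2,7}. Now deg[7]=0, deg[2]=1.
Step 8: smallest deg-1 vertex = 2, p_8 = 4. Add edge {2,4}. Now deg[2]=0, deg[4]=1.
Final: two remaining deg-1 vertices are 4, 10. Add edge {4,10}.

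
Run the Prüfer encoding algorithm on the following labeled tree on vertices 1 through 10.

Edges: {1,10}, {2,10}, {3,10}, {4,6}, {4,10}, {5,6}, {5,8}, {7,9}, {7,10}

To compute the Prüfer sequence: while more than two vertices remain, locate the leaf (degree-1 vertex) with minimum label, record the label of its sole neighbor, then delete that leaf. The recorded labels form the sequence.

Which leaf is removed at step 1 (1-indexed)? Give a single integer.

Step 1: current leaves = {1,2,3,8,9}. Remove leaf 1 (neighbor: 10).

Answer: 1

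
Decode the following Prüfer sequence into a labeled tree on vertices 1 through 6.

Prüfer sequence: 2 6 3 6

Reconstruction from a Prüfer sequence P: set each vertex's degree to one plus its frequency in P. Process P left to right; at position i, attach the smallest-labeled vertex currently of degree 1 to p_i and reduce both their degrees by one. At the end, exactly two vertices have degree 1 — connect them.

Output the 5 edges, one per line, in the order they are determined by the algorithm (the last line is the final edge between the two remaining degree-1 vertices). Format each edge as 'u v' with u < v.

Answer: 1 2
2 6
3 4
3 6
5 6

Derivation:
Initial degrees: {1:1, 2:2, 3:2, 4:1, 5:1, 6:3}
Step 1: smallest deg-1 vertex = 1, p_1 = 2. Add edge {1,2}. Now deg[1]=0, deg[2]=1.
Step 2: smallest deg-1 vertex = 2, p_2 = 6. Add edge {2,6}. Now deg[2]=0, deg[6]=2.
Step 3: smallest deg-1 vertex = 4, p_3 = 3. Add edge {3,4}. Now deg[4]=0, deg[3]=1.
Step 4: smallest deg-1 vertex = 3, p_4 = 6. Add edge {3,6}. Now deg[3]=0, deg[6]=1.
Final: two remaining deg-1 vertices are 5, 6. Add edge {5,6}.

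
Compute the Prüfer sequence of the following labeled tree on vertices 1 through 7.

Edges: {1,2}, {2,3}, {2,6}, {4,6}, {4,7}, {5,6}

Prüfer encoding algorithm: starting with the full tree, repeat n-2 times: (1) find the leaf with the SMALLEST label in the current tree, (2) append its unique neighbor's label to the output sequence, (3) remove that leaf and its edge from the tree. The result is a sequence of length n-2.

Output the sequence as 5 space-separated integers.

Step 1: leaves = {1,3,5,7}. Remove smallest leaf 1, emit neighbor 2.
Step 2: leaves = {3,5,7}. Remove smallest leaf 3, emit neighbor 2.
Step 3: leaves = {2,5,7}. Remove smallest leaf 2, emit neighbor 6.
Step 4: leaves = {5,7}. Remove smallest leaf 5, emit neighbor 6.
Step 5: leaves = {6,7}. Remove smallest leaf 6, emit neighbor 4.
Done: 2 vertices remain (4, 7). Sequence = [2 2 6 6 4]

Answer: 2 2 6 6 4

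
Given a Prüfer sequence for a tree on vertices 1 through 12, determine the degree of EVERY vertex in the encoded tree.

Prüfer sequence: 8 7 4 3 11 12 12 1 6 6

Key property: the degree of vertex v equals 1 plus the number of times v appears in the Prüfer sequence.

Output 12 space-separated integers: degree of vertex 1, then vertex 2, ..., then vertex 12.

Answer: 2 1 2 2 1 3 2 2 1 1 2 3

Derivation:
p_1 = 8: count[8] becomes 1
p_2 = 7: count[7] becomes 1
p_3 = 4: count[4] becomes 1
p_4 = 3: count[3] becomes 1
p_5 = 11: count[11] becomes 1
p_6 = 12: count[12] becomes 1
p_7 = 12: count[12] becomes 2
p_8 = 1: count[1] becomes 1
p_9 = 6: count[6] becomes 1
p_10 = 6: count[6] becomes 2
Degrees (1 + count): deg[1]=1+1=2, deg[2]=1+0=1, deg[3]=1+1=2, deg[4]=1+1=2, deg[5]=1+0=1, deg[6]=1+2=3, deg[7]=1+1=2, deg[8]=1+1=2, deg[9]=1+0=1, deg[10]=1+0=1, deg[11]=1+1=2, deg[12]=1+2=3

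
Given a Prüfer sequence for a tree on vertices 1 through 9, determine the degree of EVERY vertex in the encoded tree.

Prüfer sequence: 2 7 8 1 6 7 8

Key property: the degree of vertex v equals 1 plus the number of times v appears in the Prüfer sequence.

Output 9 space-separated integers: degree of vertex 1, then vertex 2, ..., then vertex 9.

p_1 = 2: count[2] becomes 1
p_2 = 7: count[7] becomes 1
p_3 = 8: count[8] becomes 1
p_4 = 1: count[1] becomes 1
p_5 = 6: count[6] becomes 1
p_6 = 7: count[7] becomes 2
p_7 = 8: count[8] becomes 2
Degrees (1 + count): deg[1]=1+1=2, deg[2]=1+1=2, deg[3]=1+0=1, deg[4]=1+0=1, deg[5]=1+0=1, deg[6]=1+1=2, deg[7]=1+2=3, deg[8]=1+2=3, deg[9]=1+0=1

Answer: 2 2 1 1 1 2 3 3 1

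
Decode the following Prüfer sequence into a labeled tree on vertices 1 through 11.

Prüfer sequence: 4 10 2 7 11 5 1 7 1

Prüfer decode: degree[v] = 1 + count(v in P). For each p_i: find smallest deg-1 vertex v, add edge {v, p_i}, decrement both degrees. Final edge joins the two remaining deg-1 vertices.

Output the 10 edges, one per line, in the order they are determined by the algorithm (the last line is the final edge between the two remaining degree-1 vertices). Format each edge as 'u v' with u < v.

Initial degrees: {1:3, 2:2, 3:1, 4:2, 5:2, 6:1, 7:3, 8:1, 9:1, 10:2, 11:2}
Step 1: smallest deg-1 vertex = 3, p_1 = 4. Add edge {3,4}. Now deg[3]=0, deg[4]=1.
Step 2: smallest deg-1 vertex = 4, p_2 = 10. Add edge {4,10}. Now deg[4]=0, deg[10]=1.
Step 3: smallest deg-1 vertex = 6, p_3 = 2. Add edge {2,6}. Now deg[6]=0, deg[2]=1.
Step 4: smallest deg-1 vertex = 2, p_4 = 7. Add edge {2,7}. Now deg[2]=0, deg[7]=2.
Step 5: smallest deg-1 vertex = 8, p_5 = 11. Add edge {8,11}. Now deg[8]=0, deg[11]=1.
Step 6: smallest deg-1 vertex = 9, p_6 = 5. Add edge {5,9}. Now deg[9]=0, deg[5]=1.
Step 7: smallest deg-1 vertex = 5, p_7 = 1. Add edge {1,5}. Now deg[5]=0, deg[1]=2.
Step 8: smallest deg-1 vertex = 10, p_8 = 7. Add edge {7,10}. Now deg[10]=0, deg[7]=1.
Step 9: smallest deg-1 vertex = 7, p_9 = 1. Add edge {1,7}. Now deg[7]=0, deg[1]=1.
Final: two remaining deg-1 vertices are 1, 11. Add edge {1,11}.

Answer: 3 4
4 10
2 6
2 7
8 11
5 9
1 5
7 10
1 7
1 11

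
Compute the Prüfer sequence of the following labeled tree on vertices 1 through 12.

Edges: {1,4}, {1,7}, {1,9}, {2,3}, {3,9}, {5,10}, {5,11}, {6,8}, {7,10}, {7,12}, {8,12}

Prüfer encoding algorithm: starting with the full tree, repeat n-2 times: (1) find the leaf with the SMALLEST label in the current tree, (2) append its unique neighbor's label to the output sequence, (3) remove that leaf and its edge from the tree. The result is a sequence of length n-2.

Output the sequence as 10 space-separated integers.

Answer: 3 9 1 8 12 1 7 5 10 7

Derivation:
Step 1: leaves = {2,4,6,11}. Remove smallest leaf 2, emit neighbor 3.
Step 2: leaves = {3,4,6,11}. Remove smallest leaf 3, emit neighbor 9.
Step 3: leaves = {4,6,9,11}. Remove smallest leaf 4, emit neighbor 1.
Step 4: leaves = {6,9,11}. Remove smallest leaf 6, emit neighbor 8.
Step 5: leaves = {8,9,11}. Remove smallest leaf 8, emit neighbor 12.
Step 6: leaves = {9,11,12}. Remove smallest leaf 9, emit neighbor 1.
Step 7: leaves = {1,11,12}. Remove smallest leaf 1, emit neighbor 7.
Step 8: leaves = {11,12}. Remove smallest leaf 11, emit neighbor 5.
Step 9: leaves = {5,12}. Remove smallest leaf 5, emit neighbor 10.
Step 10: leaves = {10,12}. Remove smallest leaf 10, emit neighbor 7.
Done: 2 vertices remain (7, 12). Sequence = [3 9 1 8 12 1 7 5 10 7]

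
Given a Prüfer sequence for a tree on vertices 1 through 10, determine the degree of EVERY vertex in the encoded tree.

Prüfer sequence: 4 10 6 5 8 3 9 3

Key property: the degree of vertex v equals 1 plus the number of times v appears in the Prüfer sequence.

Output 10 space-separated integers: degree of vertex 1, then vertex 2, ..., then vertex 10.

Answer: 1 1 3 2 2 2 1 2 2 2

Derivation:
p_1 = 4: count[4] becomes 1
p_2 = 10: count[10] becomes 1
p_3 = 6: count[6] becomes 1
p_4 = 5: count[5] becomes 1
p_5 = 8: count[8] becomes 1
p_6 = 3: count[3] becomes 1
p_7 = 9: count[9] becomes 1
p_8 = 3: count[3] becomes 2
Degrees (1 + count): deg[1]=1+0=1, deg[2]=1+0=1, deg[3]=1+2=3, deg[4]=1+1=2, deg[5]=1+1=2, deg[6]=1+1=2, deg[7]=1+0=1, deg[8]=1+1=2, deg[9]=1+1=2, deg[10]=1+1=2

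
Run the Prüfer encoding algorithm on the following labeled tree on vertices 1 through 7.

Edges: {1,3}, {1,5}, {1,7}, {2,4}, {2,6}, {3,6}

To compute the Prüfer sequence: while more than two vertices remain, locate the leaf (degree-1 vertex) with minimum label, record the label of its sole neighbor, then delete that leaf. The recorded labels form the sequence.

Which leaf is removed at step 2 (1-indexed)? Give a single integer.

Step 1: current leaves = {4,5,7}. Remove leaf 4 (neighbor: 2).
Step 2: current leaves = {2,5,7}. Remove leaf 2 (neighbor: 6).

Answer: 2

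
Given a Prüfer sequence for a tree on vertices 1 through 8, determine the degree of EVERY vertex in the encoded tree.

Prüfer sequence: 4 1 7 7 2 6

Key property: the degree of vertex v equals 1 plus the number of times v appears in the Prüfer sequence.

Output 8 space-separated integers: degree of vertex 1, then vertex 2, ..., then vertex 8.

Answer: 2 2 1 2 1 2 3 1

Derivation:
p_1 = 4: count[4] becomes 1
p_2 = 1: count[1] becomes 1
p_3 = 7: count[7] becomes 1
p_4 = 7: count[7] becomes 2
p_5 = 2: count[2] becomes 1
p_6 = 6: count[6] becomes 1
Degrees (1 + count): deg[1]=1+1=2, deg[2]=1+1=2, deg[3]=1+0=1, deg[4]=1+1=2, deg[5]=1+0=1, deg[6]=1+1=2, deg[7]=1+2=3, deg[8]=1+0=1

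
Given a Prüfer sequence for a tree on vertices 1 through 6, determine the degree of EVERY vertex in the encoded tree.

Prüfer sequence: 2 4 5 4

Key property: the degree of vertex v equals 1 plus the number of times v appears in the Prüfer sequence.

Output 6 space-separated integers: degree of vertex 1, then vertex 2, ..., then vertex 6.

Answer: 1 2 1 3 2 1

Derivation:
p_1 = 2: count[2] becomes 1
p_2 = 4: count[4] becomes 1
p_3 = 5: count[5] becomes 1
p_4 = 4: count[4] becomes 2
Degrees (1 + count): deg[1]=1+0=1, deg[2]=1+1=2, deg[3]=1+0=1, deg[4]=1+2=3, deg[5]=1+1=2, deg[6]=1+0=1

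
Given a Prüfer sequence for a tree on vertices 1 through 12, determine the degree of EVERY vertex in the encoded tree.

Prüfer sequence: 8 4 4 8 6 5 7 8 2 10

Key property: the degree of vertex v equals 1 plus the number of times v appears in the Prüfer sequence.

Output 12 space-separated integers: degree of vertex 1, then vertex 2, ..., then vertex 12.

Answer: 1 2 1 3 2 2 2 4 1 2 1 1

Derivation:
p_1 = 8: count[8] becomes 1
p_2 = 4: count[4] becomes 1
p_3 = 4: count[4] becomes 2
p_4 = 8: count[8] becomes 2
p_5 = 6: count[6] becomes 1
p_6 = 5: count[5] becomes 1
p_7 = 7: count[7] becomes 1
p_8 = 8: count[8] becomes 3
p_9 = 2: count[2] becomes 1
p_10 = 10: count[10] becomes 1
Degrees (1 + count): deg[1]=1+0=1, deg[2]=1+1=2, deg[3]=1+0=1, deg[4]=1+2=3, deg[5]=1+1=2, deg[6]=1+1=2, deg[7]=1+1=2, deg[8]=1+3=4, deg[9]=1+0=1, deg[10]=1+1=2, deg[11]=1+0=1, deg[12]=1+0=1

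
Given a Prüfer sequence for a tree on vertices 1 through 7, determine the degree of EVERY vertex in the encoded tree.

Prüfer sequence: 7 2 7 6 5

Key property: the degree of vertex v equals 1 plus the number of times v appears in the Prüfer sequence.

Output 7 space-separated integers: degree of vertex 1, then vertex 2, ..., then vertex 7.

Answer: 1 2 1 1 2 2 3

Derivation:
p_1 = 7: count[7] becomes 1
p_2 = 2: count[2] becomes 1
p_3 = 7: count[7] becomes 2
p_4 = 6: count[6] becomes 1
p_5 = 5: count[5] becomes 1
Degrees (1 + count): deg[1]=1+0=1, deg[2]=1+1=2, deg[3]=1+0=1, deg[4]=1+0=1, deg[5]=1+1=2, deg[6]=1+1=2, deg[7]=1+2=3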